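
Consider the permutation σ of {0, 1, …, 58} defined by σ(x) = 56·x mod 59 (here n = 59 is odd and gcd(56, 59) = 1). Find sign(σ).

Orbit of 1 under x↦56x: [1, 56, 9, 32, 22, 52, 21]… (length divides ord_59(56)).
2 cycles of lengths [58, 1].
sign(π) = (−1)^{n − #cycles} = (−1)^{59−2} = (−1)^57 = -1.
Via Zolotarev, sign(π_{56}) = (56|59) = -1.

-1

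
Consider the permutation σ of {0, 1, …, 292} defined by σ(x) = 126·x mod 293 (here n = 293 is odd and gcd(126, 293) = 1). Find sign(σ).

Orbit of 38 under x↦126x: [38, 100, 1, 126, 54, 65, 279]… (length divides ord_293(126)).
Cycle type of π: 73×4 + 1; total 5 cycles.
Σ(ℓ_i−1) = 293−5 = 288; sign = (−1)^288 = +1.
Zolotarev: (126|293) = +1, matching the cycle-count sign.

+1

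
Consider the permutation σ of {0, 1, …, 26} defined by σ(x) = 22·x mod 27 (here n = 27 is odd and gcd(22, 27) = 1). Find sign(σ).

Orbit of 19 under x↦22x: [19, 13, 16, 1, 22, 25, 10]… (length divides ord_27(22)).
Cycle lengths of π_22 on ℤ/27ℤ: [9, 9, 3, 3, 1, 1, 1]; 7 cycles in total.
27 − 7 = 20 transpositions; sign(π) = (−1)^20 = +1.
Zolotarev: (22|27) = +1, matching the cycle-count sign.

+1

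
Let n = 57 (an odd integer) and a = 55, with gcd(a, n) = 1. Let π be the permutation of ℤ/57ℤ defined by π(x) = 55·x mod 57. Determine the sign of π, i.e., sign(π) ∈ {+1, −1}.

Start at x=43: 43 → 28 → 1 → 55 → 4 → 49 → 16 → … (one orbit).
The orbit structure of x ↦ 55x mod 57: 9 orbits of sizes [9, 9, 9, 9, 9, 9, 1, 1, 1].
With 9 cycles on 57 points, sign = (−1)^{57−9} = +1.
Via Zolotarev, sign(π_{55}) = (55|57) = +1.

+1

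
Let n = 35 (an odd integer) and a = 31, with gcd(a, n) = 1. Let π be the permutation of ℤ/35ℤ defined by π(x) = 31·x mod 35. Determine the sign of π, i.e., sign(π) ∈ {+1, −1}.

-1

Orbit of 26 under x↦31x: [26, 1, 31, 16, 6, 11]… (length divides ord_35(31)).
The orbit structure of x ↦ 31x mod 35: 10 orbits of sizes [6, 6, 6, 6, 6, 1, 1, 1, 1, 1].
10 cycles on 35: each ℓ→(−1)^(ℓ−1), product (−1)^25 = -1.
Check: (31/35) = -1 by Zolotarev.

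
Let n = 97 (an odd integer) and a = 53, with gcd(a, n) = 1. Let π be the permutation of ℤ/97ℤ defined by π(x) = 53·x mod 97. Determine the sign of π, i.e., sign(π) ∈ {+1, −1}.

Start at x=49: 49 → 75 → 95 → 88 → 8 → 36 → 65 → … (one orbit).
The orbit structure of x ↦ 53x mod 97: 3 orbits of sizes [48, 48, 1].
n − c = 97 − 3 = 94; sign = (−1)^94 = +1.
Check: (53/97) = +1 by Zolotarev.

+1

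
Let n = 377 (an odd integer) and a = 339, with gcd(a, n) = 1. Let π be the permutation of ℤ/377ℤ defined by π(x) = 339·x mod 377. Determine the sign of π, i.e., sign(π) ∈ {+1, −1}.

+1

Start at x=313: 313 → 170 → 326 → 53 → 248 → 1 → 339 → 313 (one orbit).
65 cycles of lengths [7, 7, 7, 7, 7, 7, 7, 7, 7, 7, 7, 7, 7, 7, 7, 7, 7, 7, 7, 7, 7, 7, 7, 7, 7, 7, 7, 7, 7, 7, 7, 7, 7, 7, 7, 7, 7, 7, 7, 7, 7, 7, 7, 7, 7, 7, 7, 7, 7, 7, 7, 7, 1, 1, 1, 1, 1, 1, 1, 1, 1, 1, 1, 1, 1].
n − c = 377 − 65 = 312; sign = (−1)^312 = +1.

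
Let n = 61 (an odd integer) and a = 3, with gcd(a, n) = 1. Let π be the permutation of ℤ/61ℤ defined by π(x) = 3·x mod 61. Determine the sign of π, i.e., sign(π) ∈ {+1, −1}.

Trace 3: π^k(3) = [3, 9, 27, 20, 60, 58, 52] for k=0..6.
Cycle lengths of π_3 on ℤ/61ℤ: [10, 10, 10, 10, 10, 10, 1]; 7 cycles in total.
sign(π) = (−1)^{n − #cycles} = (−1)^{61−7} = (−1)^54 = +1.
Check: (3/61) = +1 by Zolotarev.

+1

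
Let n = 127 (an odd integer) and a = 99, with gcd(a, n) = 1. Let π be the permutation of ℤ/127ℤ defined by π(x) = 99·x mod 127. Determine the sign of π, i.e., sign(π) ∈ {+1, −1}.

Orbit of 99 under x↦99x: [99, 22, 19, 103, 37, 107, 52]… (length divides ord_127(99)).
Decompose π into cycles: lengths [9, 9, 9, 9, 9, 9, 9, 9, 9, 9, 9, 9, 9, 9, 1] (15 cycles, including the fixed point 0).
Σ(ℓ_i−1) = 127−15 = 112; sign = (−1)^112 = +1.
The Jacobi symbol (99|127) = +1 (Zolotarev) agrees.

+1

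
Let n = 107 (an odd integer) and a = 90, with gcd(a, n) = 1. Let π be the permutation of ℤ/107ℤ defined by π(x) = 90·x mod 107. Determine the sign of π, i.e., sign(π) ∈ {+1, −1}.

Trace 36: π^k(36) = [36, 30, 25, 3, 56, 11, 27] for k=0..6.
Cycle lengths of π_90 on ℤ/107ℤ: [53, 53, 1]; 3 cycles in total.
n − c = 107 − 3 = 104; sign = (−1)^104 = +1.

+1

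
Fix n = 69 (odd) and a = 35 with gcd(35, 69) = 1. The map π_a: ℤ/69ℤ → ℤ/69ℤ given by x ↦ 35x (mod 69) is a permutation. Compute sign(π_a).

Trace 13: π^k(13) = [13, 41, 55, 62, 31, 50, 25] for k=0..6.
π_35 has 6 disjoint cycles with lengths [22, 22, 11, 11, 2, 1] on {0,…,68}.
Σ(ℓ_i−1) = 69−6 = 63; sign = (−1)^63 = -1.

-1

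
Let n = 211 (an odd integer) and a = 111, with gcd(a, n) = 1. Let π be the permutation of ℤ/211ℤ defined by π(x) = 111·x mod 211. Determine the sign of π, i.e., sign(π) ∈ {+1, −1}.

-1

Start at x=140: 140 → 137 → 15 → 188 → 190 → 201 → 156 → … (one orbit).
Cycle type of π: 30×7 + 1; total 8 cycles.
With 8 cycles on 211 points, sign = (−1)^{211−8} = -1.
Check: (111/211) = -1 by Zolotarev.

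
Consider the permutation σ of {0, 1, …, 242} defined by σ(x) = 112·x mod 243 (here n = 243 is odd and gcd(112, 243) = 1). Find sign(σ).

+1

Orbit of 4 under x↦112x: [4, 205, 118, 94, 79, 100, 22]… (length divides ord_243(112)).
Decompose π into cycles: lengths [81, 81, 27, 27, 9, 9, 3, 3, 1, 1, 1] (11 cycles, including the fixed point 0).
243 − 11 = 232 transpositions; sign(π) = (−1)^232 = +1.
Zolotarev: (112|243) = +1, matching the cycle-count sign.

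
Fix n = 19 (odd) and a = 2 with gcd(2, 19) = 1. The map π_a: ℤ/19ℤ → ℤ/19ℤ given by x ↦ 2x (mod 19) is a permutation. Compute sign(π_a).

Start at x=8: 8 → 16 → 13 → 7 → 14 → 9 → 18 → … (one orbit).
2 cycles of lengths [18, 1].
Σ(ℓ_i−1) = 19−2 = 17; sign = (−1)^17 = -1.
The Jacobi symbol (2|19) = -1 (Zolotarev) agrees.

-1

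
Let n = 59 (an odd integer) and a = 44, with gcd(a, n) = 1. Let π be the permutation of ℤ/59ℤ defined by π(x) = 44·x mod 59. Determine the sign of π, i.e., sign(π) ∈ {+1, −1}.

Orbit of 14 under x↦44x: [14, 26, 23, 9, 42, 19, 10]… (length divides ord_59(44)).
Cycle type of π: 58 + 1; total 2 cycles.
Σ(ℓ_i−1) = 59−2 = 57; sign = (−1)^57 = -1.

-1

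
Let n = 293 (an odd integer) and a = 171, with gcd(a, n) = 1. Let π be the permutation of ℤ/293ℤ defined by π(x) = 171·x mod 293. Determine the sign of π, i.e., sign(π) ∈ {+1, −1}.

-1

Trace 59: π^k(59) = [59, 127, 35, 125, 279, 243, 240] for k=0..6.
π_171 has 2 disjoint cycles with lengths [292, 1] on {0,…,292}.
Σ(ℓ_i−1) = 293−2 = 291; sign = (−1)^291 = -1.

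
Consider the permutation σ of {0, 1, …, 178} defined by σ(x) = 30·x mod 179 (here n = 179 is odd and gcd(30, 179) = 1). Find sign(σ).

Orbit of 165 under x↦30x: [165, 117, 109, 48, 8, 61, 40]… (length divides ord_179(30)).
Cycle type of π: 178 + 1; total 2 cycles.
n − c = 179 − 2 = 177; sign = (−1)^177 = -1.
Zolotarev: (30|179) = -1, matching the cycle-count sign.

-1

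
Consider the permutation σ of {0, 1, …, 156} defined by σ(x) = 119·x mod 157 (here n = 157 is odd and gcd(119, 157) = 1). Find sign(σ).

-1

Start at x=126: 126 → 79 → 138 → 94 → 39 → 88 → 110 → … (one orbit).
Cycle lengths of π_119 on ℤ/157ℤ: [156, 1]; 2 cycles in total.
157 − 2 = 155 transpositions; sign(π) = (−1)^155 = -1.
Via Zolotarev, sign(π_{119}) = (119|157) = -1.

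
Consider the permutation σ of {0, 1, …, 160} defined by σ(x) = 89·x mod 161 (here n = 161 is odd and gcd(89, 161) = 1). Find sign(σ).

Trace 64: π^k(64) = [64, 61, 116, 20, 9, 157, 127] for k=0..6.
The orbit structure of x ↦ 89x mod 161: 5 orbits of sizes [66, 66, 22, 6, 1].
Σ(ℓ_i−1) = 161−5 = 156; sign = (−1)^156 = +1.
(89|161)_J = +1 (Zolotarev's lemma cross-check).

+1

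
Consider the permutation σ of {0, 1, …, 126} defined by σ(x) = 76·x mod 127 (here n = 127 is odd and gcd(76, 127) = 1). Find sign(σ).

+1

Trace 50: π^k(50) = [50, 117, 2, 25, 122, 1, 76] for k=0..6.
7 cycles of lengths [21, 21, 21, 21, 21, 21, 1].
Σ(ℓ_i−1) = 127−7 = 120; sign = (−1)^120 = +1.
Zolotarev: (76|127) = +1, matching the cycle-count sign.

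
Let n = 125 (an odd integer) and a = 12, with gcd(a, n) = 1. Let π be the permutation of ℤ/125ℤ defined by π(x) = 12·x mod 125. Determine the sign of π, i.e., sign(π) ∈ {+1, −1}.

Orbit of 86 under x↦12x: [86, 32, 9, 108, 46, 52, 124]… (length divides ord_125(12)).
Cycle lengths of π_12 on ℤ/125ℤ: [100, 20, 4, 1]; 4 cycles in total.
With 4 cycles on 125 points, sign = (−1)^{125−4} = -1.

-1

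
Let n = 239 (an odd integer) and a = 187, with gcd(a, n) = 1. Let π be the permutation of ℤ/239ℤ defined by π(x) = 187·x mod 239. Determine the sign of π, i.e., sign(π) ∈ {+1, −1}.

+1

Orbit of 67 under x↦187x: [67, 101, 6, 166, 211, 22, 51]… (length divides ord_239(187)).
15 cycles of lengths [17, 17, 17, 17, 17, 17, 17, 17, 17, 17, 17, 17, 17, 17, 1].
With 15 cycles on 239 points, sign = (−1)^{239−15} = +1.
Check: (187/239) = +1 by Zolotarev.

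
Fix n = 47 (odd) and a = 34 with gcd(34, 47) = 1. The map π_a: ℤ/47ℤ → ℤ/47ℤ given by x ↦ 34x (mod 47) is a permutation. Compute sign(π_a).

+1

Start at x=25: 25 → 4 → 42 → 18 → 1 → 34 → 28 → … (one orbit).
The orbit structure of x ↦ 34x mod 47: 3 orbits of sizes [23, 23, 1].
47 − 3 = 44 transpositions; sign(π) = (−1)^44 = +1.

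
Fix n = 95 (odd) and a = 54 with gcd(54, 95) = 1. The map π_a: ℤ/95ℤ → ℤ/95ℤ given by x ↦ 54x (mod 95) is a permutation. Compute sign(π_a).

Trace 24: π^k(24) = [24, 61, 64, 36, 44, 1, 54] for k=0..6.
Decompose π into cycles: lengths [18, 18, 18, 18, 9, 9, 2, 2, 1] (9 cycles, including the fixed point 0).
With 9 cycles on 95 points, sign = (−1)^{95−9} = +1.
Zolotarev: (54|95) = +1, matching the cycle-count sign.

+1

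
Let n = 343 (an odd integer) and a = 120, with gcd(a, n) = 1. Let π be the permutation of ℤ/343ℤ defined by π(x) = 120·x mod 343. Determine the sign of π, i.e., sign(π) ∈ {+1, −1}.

+1

Start at x=15: 15 → 85 → 253 → 176 → 197 → 316 → 190 → … (one orbit).
Cycle lengths of π_120 on ℤ/343ℤ: [49, 49, 49, 49, 49, 49, 7, 7, 7, 7, 7, 7, 1, 1, 1, 1, 1, 1, 1]; 19 cycles in total.
Σ(ℓ_i−1) = 343−19 = 324; sign = (−1)^324 = +1.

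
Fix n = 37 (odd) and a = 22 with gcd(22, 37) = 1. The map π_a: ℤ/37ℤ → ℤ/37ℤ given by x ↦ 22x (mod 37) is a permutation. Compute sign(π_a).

Trace 35: π^k(35) = [35, 30, 31, 16, 19, 11, 20] for k=0..6.
The orbit structure of x ↦ 22x mod 37: 2 orbits of sizes [36, 1].
n − c = 37 − 2 = 35; sign = (−1)^35 = -1.
(22|37)_J = -1 (Zolotarev's lemma cross-check).

-1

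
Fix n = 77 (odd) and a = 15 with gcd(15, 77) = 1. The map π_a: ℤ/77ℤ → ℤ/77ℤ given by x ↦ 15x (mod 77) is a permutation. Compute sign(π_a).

+1

Start at x=15: 15 → 71 → 64 → 36 → 1 → 15 (one orbit).
The orbit structure of x ↦ 15x mod 77: 21 orbits of sizes [5, 5, 5, 5, 5, 5, 5, 5, 5, 5, 5, 5, 5, 5, 1, 1, 1, 1, 1, 1, 1].
With 21 cycles on 77 points, sign = (−1)^{77−21} = +1.
The Jacobi symbol (15|77) = +1 (Zolotarev) agrees.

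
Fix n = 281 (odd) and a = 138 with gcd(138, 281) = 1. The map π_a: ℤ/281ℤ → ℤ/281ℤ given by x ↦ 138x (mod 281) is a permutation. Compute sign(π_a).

+1

Trace 111: π^k(111) = [111, 144, 202, 57, 279, 5, 128] for k=0..6.
Cycle lengths of π_138 on ℤ/281ℤ: [140, 140, 1]; 3 cycles in total.
n − c = 281 − 3 = 278; sign = (−1)^278 = +1.
The Jacobi symbol (138|281) = +1 (Zolotarev) agrees.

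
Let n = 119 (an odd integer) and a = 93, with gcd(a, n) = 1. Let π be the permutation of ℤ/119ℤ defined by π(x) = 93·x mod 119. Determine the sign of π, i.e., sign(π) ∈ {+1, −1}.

+1

Orbit of 32 under x↦93x: [32, 1, 93, 81, 36, 16, 60]… (length divides ord_119(93)).
The orbit structure of x ↦ 93x mod 119: 9 orbits of sizes [24, 24, 24, 24, 8, 8, 3, 3, 1].
119 − 9 = 110 transpositions; sign(π) = (−1)^110 = +1.
Via Zolotarev, sign(π_{93}) = (93|119) = +1.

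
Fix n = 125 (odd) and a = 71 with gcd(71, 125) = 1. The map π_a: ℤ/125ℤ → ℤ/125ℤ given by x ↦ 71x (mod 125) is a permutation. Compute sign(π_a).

Trace 61: π^k(61) = [61, 81, 1, 71, 41, 36, 56] for k=0..6.
13 cycles of lengths [25, 25, 25, 25, 5, 5, 5, 5, 1, 1, 1, 1, 1].
sign(π) = (−1)^{n − #cycles} = (−1)^{125−13} = (−1)^112 = +1.
Via Zolotarev, sign(π_{71}) = (71|125) = +1.

+1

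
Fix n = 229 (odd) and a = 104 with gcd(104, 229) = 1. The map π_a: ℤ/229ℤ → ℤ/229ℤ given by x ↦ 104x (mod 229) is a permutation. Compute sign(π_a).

+1

Start at x=27: 27 → 60 → 57 → 203 → 44 → 225 → 42 → … (one orbit).
The orbit structure of x ↦ 104x mod 229: 13 orbits of sizes [19, 19, 19, 19, 19, 19, 19, 19, 19, 19, 19, 19, 1].
13 cycles on 229: each ℓ→(−1)^(ℓ−1), product (−1)^216 = +1.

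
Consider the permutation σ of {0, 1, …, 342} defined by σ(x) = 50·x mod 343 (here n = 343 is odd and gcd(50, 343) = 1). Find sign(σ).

+1

Orbit of 246 under x↦50x: [246, 295, 1, 50, 99, 148, 197]… (length divides ord_343(50)).
The orbit structure of x ↦ 50x mod 343: 91 orbits of sizes [7, 7, 7, 7, 7, 7, 7, 7, 7, 7, 7, 7, 7, 7, 7, 7, 7, 7, 7, 7, 7, 7, 7, 7, 7, 7, 7, 7, 7, 7, 7, 7, 7, 7, 7, 7, 7, 7, 7, 7, 7, 7, 1, 1, 1, 1, 1, 1, 1, 1, 1, 1, 1, 1, 1, 1, 1, 1, 1, 1, 1, 1, 1, 1, 1, 1, 1, 1, 1, 1, 1, 1, 1, 1, 1, 1, 1, 1, 1, 1, 1, 1, 1, 1, 1, 1, 1, 1, 1, 1, 1].
Σ(ℓ_i−1) = 343−91 = 252; sign = (−1)^252 = +1.
Via Zolotarev, sign(π_{50}) = (50|343) = +1.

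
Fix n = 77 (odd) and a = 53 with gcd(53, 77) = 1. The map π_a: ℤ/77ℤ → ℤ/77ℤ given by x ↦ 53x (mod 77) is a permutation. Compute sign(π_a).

Start at x=53: 53 → 37 → 36 → 60 → 23 → 64 → 4 → … (one orbit).
Cycle type of π: 15×4 + 5×2 + 3×2 + 1; total 9 cycles.
Σ(ℓ_i−1) = 77−9 = 68; sign = (−1)^68 = +1.

+1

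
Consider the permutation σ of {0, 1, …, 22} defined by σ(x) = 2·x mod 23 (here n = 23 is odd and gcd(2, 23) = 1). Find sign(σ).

Orbit of 6 under x↦2x: [6, 12, 1, 2, 4, 8, 16]… (length divides ord_23(2)).
The orbit structure of x ↦ 2x mod 23: 3 orbits of sizes [11, 11, 1].
n − c = 23 − 3 = 20; sign = (−1)^20 = +1.
The Jacobi symbol (2|23) = +1 (Zolotarev) agrees.

+1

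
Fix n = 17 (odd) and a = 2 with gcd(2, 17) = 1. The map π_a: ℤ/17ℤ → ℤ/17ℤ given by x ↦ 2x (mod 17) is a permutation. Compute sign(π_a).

+1

Start at x=9: 9 → 1 → 2 → 4 → 8 → 16 → 15 → … (one orbit).
Decompose π into cycles: lengths [8, 8, 1] (3 cycles, including the fixed point 0).
n − c = 17 − 3 = 14; sign = (−1)^14 = +1.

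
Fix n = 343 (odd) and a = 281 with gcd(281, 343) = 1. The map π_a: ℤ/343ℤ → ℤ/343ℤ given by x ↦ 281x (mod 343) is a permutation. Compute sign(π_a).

Orbit of 330 under x↦281x: [330, 120, 106, 288, 323, 211, 295]… (length divides ord_343(281)).
The orbit structure of x ↦ 281x mod 343: 19 orbits of sizes [49, 49, 49, 49, 49, 49, 7, 7, 7, 7, 7, 7, 1, 1, 1, 1, 1, 1, 1].
Σ(ℓ_i−1) = 343−19 = 324; sign = (−1)^324 = +1.
Check: (281/343) = +1 by Zolotarev.

+1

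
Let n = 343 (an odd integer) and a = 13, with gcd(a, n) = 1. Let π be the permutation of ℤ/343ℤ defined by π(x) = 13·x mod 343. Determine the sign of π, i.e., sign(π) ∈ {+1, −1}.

-1

Trace 34: π^k(34) = [34, 99, 258, 267, 41, 190, 69] for k=0..6.
10 cycles of lengths [98, 98, 98, 14, 14, 14, 2, 2, 2, 1].
n − c = 343 − 10 = 333; sign = (−1)^333 = -1.
Check: (13/343) = -1 by Zolotarev.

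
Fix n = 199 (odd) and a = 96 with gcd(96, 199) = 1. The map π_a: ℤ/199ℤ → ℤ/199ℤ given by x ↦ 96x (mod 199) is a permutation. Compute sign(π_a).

Start at x=62: 62 → 181 → 63 → 78 → 125 → 60 → 188 → … (one orbit).
The orbit structure of x ↦ 96x mod 199: 10 orbits of sizes [22, 22, 22, 22, 22, 22, 22, 22, 22, 1].
199 − 10 = 189 transpositions; sign(π) = (−1)^189 = -1.

-1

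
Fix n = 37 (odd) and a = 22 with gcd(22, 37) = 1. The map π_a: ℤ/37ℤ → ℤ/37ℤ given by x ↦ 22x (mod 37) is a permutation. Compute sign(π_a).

-1

Orbit of 31 under x↦22x: [31, 16, 19, 11, 20, 33, 23]… (length divides ord_37(22)).
Decompose π into cycles: lengths [36, 1] (2 cycles, including the fixed point 0).
2 cycles on 37: each ℓ→(−1)^(ℓ−1), product (−1)^35 = -1.
Zolotarev: (22|37) = -1, matching the cycle-count sign.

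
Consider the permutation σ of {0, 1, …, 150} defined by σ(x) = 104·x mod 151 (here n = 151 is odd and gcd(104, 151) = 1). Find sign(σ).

Trace 111: π^k(111) = [111, 68, 126, 118, 41, 36, 120] for k=0..6.
Cycle type of π: 150 + 1; total 2 cycles.
sign(π) = (−1)^{n − #cycles} = (−1)^{151−2} = (−1)^149 = -1.
The Jacobi symbol (104|151) = -1 (Zolotarev) agrees.

-1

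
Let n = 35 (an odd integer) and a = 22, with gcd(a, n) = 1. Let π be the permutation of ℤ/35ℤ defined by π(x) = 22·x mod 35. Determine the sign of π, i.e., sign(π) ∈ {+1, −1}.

-1

Trace 1: π^k(1) = [1, 22, 29, 8] for k=0..3.
π_22 has 14 disjoint cycles with lengths [4, 4, 4, 4, 4, 4, 4, 1, 1, 1, 1, 1, 1, 1] on {0,…,34}.
14 cycles on 35: each ℓ→(−1)^(ℓ−1), product (−1)^21 = -1.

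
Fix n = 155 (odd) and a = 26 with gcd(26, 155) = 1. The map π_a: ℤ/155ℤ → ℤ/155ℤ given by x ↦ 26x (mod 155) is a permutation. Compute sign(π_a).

-1

Trace 61: π^k(61) = [61, 36, 6, 1, 26, 56] for k=0..5.
The orbit structure of x ↦ 26x mod 155: 30 orbits of sizes [6, 6, 6, 6, 6, 6, 6, 6, 6, 6, 6, 6, 6, 6, 6, 6, 6, 6, 6, 6, 6, 6, 6, 6, 6, 1, 1, 1, 1, 1].
With 30 cycles on 155 points, sign = (−1)^{155−30} = -1.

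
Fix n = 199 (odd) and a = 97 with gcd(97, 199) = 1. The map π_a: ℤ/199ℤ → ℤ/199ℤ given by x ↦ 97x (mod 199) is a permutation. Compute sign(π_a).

Orbit of 150 under x↦97x: [150, 23, 42, 94, 163, 90, 173]… (length divides ord_199(97)).
2 cycles of lengths [198, 1].
Σ(ℓ_i−1) = 199−2 = 197; sign = (−1)^197 = -1.
Via Zolotarev, sign(π_{97}) = (97|199) = -1.

-1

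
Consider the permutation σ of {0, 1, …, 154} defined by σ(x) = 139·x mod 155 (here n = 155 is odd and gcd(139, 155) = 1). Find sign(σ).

-1

Orbit of 29 under x↦139x: [29, 1, 139, 101, 89, 126, 154]… (length divides ord_155(139)).
Decompose π into cycles: lengths [10, 10, 10, 10, 10, 10, 10, 10, 10, 10, 10, 10, 10, 10, 10, 2, 2, 1] (18 cycles, including the fixed point 0).
sign(π) = (−1)^{n − #cycles} = (−1)^{155−18} = (−1)^137 = -1.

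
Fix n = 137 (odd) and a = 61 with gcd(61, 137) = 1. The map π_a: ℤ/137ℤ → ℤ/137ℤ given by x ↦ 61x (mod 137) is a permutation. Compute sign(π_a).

Trace 68: π^k(68) = [68, 38, 126, 14, 32, 34, 19] for k=0..6.
Cycle lengths of π_61 on ℤ/137ℤ: [68, 68, 1]; 3 cycles in total.
With 3 cycles on 137 points, sign = (−1)^{137−3} = +1.

+1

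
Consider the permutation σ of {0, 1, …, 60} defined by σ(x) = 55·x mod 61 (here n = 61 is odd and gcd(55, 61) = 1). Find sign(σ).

Orbit of 3 under x↦55x: [3, 43, 47, 23, 45, 35, 34]… (length divides ord_61(55)).
The orbit structure of x ↦ 55x mod 61: 2 orbits of sizes [60, 1].
61 − 2 = 59 transpositions; sign(π) = (−1)^59 = -1.

-1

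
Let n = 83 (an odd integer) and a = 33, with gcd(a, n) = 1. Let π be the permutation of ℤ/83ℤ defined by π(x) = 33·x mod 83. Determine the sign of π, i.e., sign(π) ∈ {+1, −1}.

+1

Trace 64: π^k(64) = [64, 37, 59, 38, 9, 48, 7] for k=0..6.
The orbit structure of x ↦ 33x mod 83: 3 orbits of sizes [41, 41, 1].
83 − 3 = 80 transpositions; sign(π) = (−1)^80 = +1.
Zolotarev: (33|83) = +1, matching the cycle-count sign.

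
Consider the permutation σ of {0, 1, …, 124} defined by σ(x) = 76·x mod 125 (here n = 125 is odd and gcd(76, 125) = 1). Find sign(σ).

Orbit of 1 under x↦76x: [1, 76, 26, 101, 51]… (length divides ord_125(76)).
Decompose π into cycles: lengths [5, 5, 5, 5, 5, 5, 5, 5, 5, 5, 5, 5, 5, 5, 5, 5, 5, 5, 5, 5, 1, 1, 1, 1, 1, 1, 1, 1, 1, 1, 1, 1, 1, 1, 1, 1, 1, 1, 1, 1, 1, 1, 1, 1, 1] (45 cycles, including the fixed point 0).
125 − 45 = 80 transpositions; sign(π) = (−1)^80 = +1.
Via Zolotarev, sign(π_{76}) = (76|125) = +1.

+1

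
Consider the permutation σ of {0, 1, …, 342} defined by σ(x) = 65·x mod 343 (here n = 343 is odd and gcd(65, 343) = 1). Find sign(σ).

+1

Trace 197: π^k(197) = [197, 114, 207, 78, 268, 270, 57] for k=0..6.
The orbit structure of x ↦ 65x mod 343: 7 orbits of sizes [147, 147, 21, 21, 3, 3, 1].
sign(π) = (−1)^{n − #cycles} = (−1)^{343−7} = (−1)^336 = +1.
Check: (65/343) = +1 by Zolotarev.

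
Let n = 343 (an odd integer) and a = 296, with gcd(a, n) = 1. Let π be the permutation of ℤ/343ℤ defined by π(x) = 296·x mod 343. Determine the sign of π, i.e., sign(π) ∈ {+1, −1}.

+1

Orbit of 15 under x↦296x: [15, 324, 207, 218, 44, 333, 127]… (length divides ord_343(296)).
The orbit structure of x ↦ 296x mod 343: 7 orbits of sizes [147, 147, 21, 21, 3, 3, 1].
sign(π) = (−1)^{n − #cycles} = (−1)^{343−7} = (−1)^336 = +1.
Zolotarev: (296|343) = +1, matching the cycle-count sign.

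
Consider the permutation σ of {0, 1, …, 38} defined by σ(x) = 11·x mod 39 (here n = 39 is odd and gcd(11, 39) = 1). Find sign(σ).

Orbit of 11 under x↦11x: [11, 4, 5, 16, 20, 25, 2]… (length divides ord_39(11)).
Decompose π into cycles: lengths [12, 12, 12, 2, 1] (5 cycles, including the fixed point 0).
39 − 5 = 34 transpositions; sign(π) = (−1)^34 = +1.

+1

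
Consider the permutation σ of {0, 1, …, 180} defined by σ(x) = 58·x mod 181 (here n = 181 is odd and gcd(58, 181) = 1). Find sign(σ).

-1

Start at x=104: 104 → 59 → 164 → 100 → 8 → 102 → 124 → … (one orbit).
Cycle type of π: 180 + 1; total 2 cycles.
Σ(ℓ_i−1) = 181−2 = 179; sign = (−1)^179 = -1.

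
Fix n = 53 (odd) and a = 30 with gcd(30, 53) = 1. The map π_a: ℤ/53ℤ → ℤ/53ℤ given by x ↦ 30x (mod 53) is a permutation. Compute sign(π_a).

Orbit of 52 under x↦30x: [52, 23, 1, 30]… (length divides ord_53(30)).
14 cycles of lengths [4, 4, 4, 4, 4, 4, 4, 4, 4, 4, 4, 4, 4, 1].
Σ(ℓ_i−1) = 53−14 = 39; sign = (−1)^39 = -1.

-1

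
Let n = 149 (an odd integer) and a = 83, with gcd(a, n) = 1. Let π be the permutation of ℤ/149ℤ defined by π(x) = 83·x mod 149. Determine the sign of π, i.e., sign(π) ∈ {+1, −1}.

-1

Trace 111: π^k(111) = [111, 124, 11, 19, 87, 69, 65] for k=0..6.
Cycle type of π: 148 + 1; total 2 cycles.
2 cycles on 149: each ℓ→(−1)^(ℓ−1), product (−1)^147 = -1.
Via Zolotarev, sign(π_{83}) = (83|149) = -1.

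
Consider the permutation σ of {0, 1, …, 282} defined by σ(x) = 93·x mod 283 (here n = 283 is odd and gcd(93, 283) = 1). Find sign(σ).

+1

Start at x=63: 63 → 199 → 112 → 228 → 262 → 28 → 57 → … (one orbit).
π_93 has 3 disjoint cycles with lengths [141, 141, 1] on {0,…,282}.
283 − 3 = 280 transpositions; sign(π) = (−1)^280 = +1.
Via Zolotarev, sign(π_{93}) = (93|283) = +1.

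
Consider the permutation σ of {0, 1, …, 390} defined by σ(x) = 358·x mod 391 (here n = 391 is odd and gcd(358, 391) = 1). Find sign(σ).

+1

Trace 188: π^k(188) = [188, 52, 239, 324, 256, 154, 1] for k=0..6.
Cycle lengths of π_358 on ℤ/391ℤ: [11, 11, 11, 11, 11, 11, 11, 11, 11, 11, 11, 11, 11, 11, 11, 11, 11, 11, 11, 11, 11, 11, 11, 11, 11, 11, 11, 11, 11, 11, 11, 11, 11, 11, 1, 1, 1, 1, 1, 1, 1, 1, 1, 1, 1, 1, 1, 1, 1, 1, 1]; 51 cycles in total.
With 51 cycles on 391 points, sign = (−1)^{391−51} = +1.
Check: (358/391) = +1 by Zolotarev.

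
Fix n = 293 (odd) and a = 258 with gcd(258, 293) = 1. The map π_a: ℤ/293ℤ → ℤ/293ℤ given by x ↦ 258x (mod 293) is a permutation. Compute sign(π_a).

Orbit of 172 under x↦258x: [172, 133, 33, 17, 284, 22, 109]… (length divides ord_293(258)).
5 cycles of lengths [73, 73, 73, 73, 1].
5 cycles on 293: each ℓ→(−1)^(ℓ−1), product (−1)^288 = +1.
Via Zolotarev, sign(π_{258}) = (258|293) = +1.

+1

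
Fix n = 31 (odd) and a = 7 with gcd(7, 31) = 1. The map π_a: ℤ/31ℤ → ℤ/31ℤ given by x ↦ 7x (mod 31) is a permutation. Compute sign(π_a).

+1

Start at x=4: 4 → 28 → 10 → 8 → 25 → 20 → 16 → … (one orbit).
Decompose π into cycles: lengths [15, 15, 1] (3 cycles, including the fixed point 0).
sign(π) = (−1)^{n − #cycles} = (−1)^{31−3} = (−1)^28 = +1.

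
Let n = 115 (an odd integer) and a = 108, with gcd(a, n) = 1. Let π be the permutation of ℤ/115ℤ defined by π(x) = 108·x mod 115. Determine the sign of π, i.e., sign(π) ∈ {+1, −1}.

-1

Trace 29: π^k(29) = [29, 27, 41, 58, 54, 82, 1] for k=0..6.
π_108 has 6 disjoint cycles with lengths [44, 44, 11, 11, 4, 1] on {0,…,114}.
115 − 6 = 109 transpositions; sign(π) = (−1)^109 = -1.
Check: (108/115) = -1 by Zolotarev.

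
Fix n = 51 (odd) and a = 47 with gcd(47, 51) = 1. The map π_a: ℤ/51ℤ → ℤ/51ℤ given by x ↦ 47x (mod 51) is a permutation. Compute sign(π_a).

Start at x=38: 38 → 1 → 47 → 16 → 38 (one orbit).
14 cycles of lengths [4, 4, 4, 4, 4, 4, 4, 4, 4, 4, 4, 4, 2, 1].
sign(π) = (−1)^{n − #cycles} = (−1)^{51−14} = (−1)^37 = -1.
Check: (47/51) = -1 by Zolotarev.

-1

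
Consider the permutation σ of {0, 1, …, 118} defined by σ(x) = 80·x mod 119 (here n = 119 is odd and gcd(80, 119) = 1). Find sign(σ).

Orbit of 54 under x↦80x: [54, 36, 24, 16, 90, 60, 40]… (length divides ord_119(80)).
Cycle lengths of π_80 on ℤ/119ℤ: [48, 48, 16, 6, 1]; 5 cycles in total.
5 cycles on 119: each ℓ→(−1)^(ℓ−1), product (−1)^114 = +1.
(80|119)_J = +1 (Zolotarev's lemma cross-check).

+1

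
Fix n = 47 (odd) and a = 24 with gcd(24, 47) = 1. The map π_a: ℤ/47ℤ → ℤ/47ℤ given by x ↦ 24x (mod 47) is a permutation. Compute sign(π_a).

Start at x=28: 28 → 14 → 7 → 27 → 37 → 42 → 21 → … (one orbit).
The orbit structure of x ↦ 24x mod 47: 3 orbits of sizes [23, 23, 1].
3 cycles on 47: each ℓ→(−1)^(ℓ−1), product (−1)^44 = +1.

+1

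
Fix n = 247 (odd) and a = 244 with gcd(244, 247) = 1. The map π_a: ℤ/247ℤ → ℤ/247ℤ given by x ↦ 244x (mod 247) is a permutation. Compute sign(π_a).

Start at x=62: 62 → 61 → 64 → 55 → 82 → 1 → 244 → … (one orbit).
Decompose π into cycles: lengths [18, 18, 18, 18, 18, 18, 18, 18, 18, 18, 18, 18, 9, 9, 6, 6, 1] (17 cycles, including the fixed point 0).
Σ(ℓ_i−1) = 247−17 = 230; sign = (−1)^230 = +1.
The Jacobi symbol (244|247) = +1 (Zolotarev) agrees.

+1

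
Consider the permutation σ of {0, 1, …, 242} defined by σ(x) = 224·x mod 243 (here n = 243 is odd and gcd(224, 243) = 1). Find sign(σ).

Orbit of 100 under x↦224x: [100, 44, 136, 89, 10, 53, 208]… (length divides ord_243(224)).
The orbit structure of x ↦ 224x mod 243: 14 orbits of sizes [54, 54, 54, 18, 18, 18, 6, 6, 6, 2, 2, 2, 2, 1].
n − c = 243 − 14 = 229; sign = (−1)^229 = -1.

-1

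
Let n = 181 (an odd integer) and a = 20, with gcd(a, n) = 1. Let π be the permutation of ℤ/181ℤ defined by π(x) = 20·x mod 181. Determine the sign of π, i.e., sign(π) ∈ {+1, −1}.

+1

Orbit of 147 under x↦20x: [147, 44, 156, 43, 136, 5, 100]… (length divides ord_181(20)).
The orbit structure of x ↦ 20x mod 181: 3 orbits of sizes [90, 90, 1].
3 cycles on 181: each ℓ→(−1)^(ℓ−1), product (−1)^178 = +1.
Zolotarev: (20|181) = +1, matching the cycle-count sign.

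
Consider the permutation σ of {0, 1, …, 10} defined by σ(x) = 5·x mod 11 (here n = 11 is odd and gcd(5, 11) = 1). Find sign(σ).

+1

Orbit of 9 under x↦5x: [9, 1, 5, 3, 4]… (length divides ord_11(5)).
3 cycles of lengths [5, 5, 1].
Σ(ℓ_i−1) = 11−3 = 8; sign = (−1)^8 = +1.
(5|11)_J = +1 (Zolotarev's lemma cross-check).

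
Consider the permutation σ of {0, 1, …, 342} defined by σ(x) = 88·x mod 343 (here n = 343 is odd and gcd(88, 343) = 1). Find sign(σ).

Orbit of 190 under x↦88x: [190, 256, 233, 267, 172, 44, 99]… (length divides ord_343(88)).
Decompose π into cycles: lengths [147, 147, 21, 21, 3, 3, 1] (7 cycles, including the fixed point 0).
7 cycles on 343: each ℓ→(−1)^(ℓ−1), product (−1)^336 = +1.

+1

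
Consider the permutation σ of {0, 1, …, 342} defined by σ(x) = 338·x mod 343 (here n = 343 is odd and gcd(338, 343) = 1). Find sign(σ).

+1

Orbit of 305 under x↦338x: [305, 190, 79, 291, 260, 72, 326]… (length divides ord_343(338)).
Decompose π into cycles: lengths [147, 147, 21, 21, 3, 3, 1] (7 cycles, including the fixed point 0).
7 cycles on 343: each ℓ→(−1)^(ℓ−1), product (−1)^336 = +1.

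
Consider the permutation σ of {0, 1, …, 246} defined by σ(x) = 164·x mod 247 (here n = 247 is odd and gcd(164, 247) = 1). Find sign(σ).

+1

Orbit of 164 under x↦164x: [164, 220, 18, 235, 8, 77, 31]… (length divides ord_247(164)).
25 cycles of lengths [12, 12, 12, 12, 12, 12, 12, 12, 12, 12, 12, 12, 12, 12, 12, 12, 12, 12, 6, 6, 6, 4, 4, 4, 1].
247 − 25 = 222 transpositions; sign(π) = (−1)^222 = +1.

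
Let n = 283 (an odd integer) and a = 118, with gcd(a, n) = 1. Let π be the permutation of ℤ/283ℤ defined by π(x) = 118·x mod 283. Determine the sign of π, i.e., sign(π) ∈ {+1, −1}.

Start at x=157: 157 → 131 → 176 → 109 → 127 → 270 → 164 → … (one orbit).
The orbit structure of x ↦ 118x mod 283: 2 orbits of sizes [282, 1].
sign(π) = (−1)^{n − #cycles} = (−1)^{283−2} = (−1)^281 = -1.
Via Zolotarev, sign(π_{118}) = (118|283) = -1.

-1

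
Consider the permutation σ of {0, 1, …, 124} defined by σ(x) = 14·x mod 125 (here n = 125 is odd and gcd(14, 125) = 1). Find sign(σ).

+1

Orbit of 26 under x↦14x: [26, 114, 96, 94, 66, 49, 61]… (length divides ord_125(14)).
The orbit structure of x ↦ 14x mod 125: 7 orbits of sizes [50, 50, 10, 10, 2, 2, 1].
7 cycles on 125: each ℓ→(−1)^(ℓ−1), product (−1)^118 = +1.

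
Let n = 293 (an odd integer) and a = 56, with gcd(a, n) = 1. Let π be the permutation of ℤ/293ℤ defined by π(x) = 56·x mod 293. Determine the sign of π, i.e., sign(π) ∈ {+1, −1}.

Orbit of 272 under x↦56x: [272, 289, 69, 55, 150, 196, 135]… (length divides ord_293(56)).
Cycle type of π: 73×4 + 1; total 5 cycles.
293 − 5 = 288 transpositions; sign(π) = (−1)^288 = +1.
The Jacobi symbol (56|293) = +1 (Zolotarev) agrees.

+1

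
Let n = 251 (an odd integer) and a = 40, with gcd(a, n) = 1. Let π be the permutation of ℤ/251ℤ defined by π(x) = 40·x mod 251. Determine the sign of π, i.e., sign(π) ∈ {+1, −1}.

Orbit of 32 under x↦40x: [32, 25, 247, 91, 126, 20, 47]… (length divides ord_251(40)).
6 cycles of lengths [50, 50, 50, 50, 50, 1].
251 − 6 = 245 transpositions; sign(π) = (−1)^245 = -1.
(40|251)_J = -1 (Zolotarev's lemma cross-check).

-1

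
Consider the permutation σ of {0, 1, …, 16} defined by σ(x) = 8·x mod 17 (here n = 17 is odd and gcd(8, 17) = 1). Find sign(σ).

+1

Orbit of 15 under x↦8x: [15, 1, 8, 13, 2, 16, 9]… (length divides ord_17(8)).
π_8 has 3 disjoint cycles with lengths [8, 8, 1] on {0,…,16}.
sign(π) = (−1)^{n − #cycles} = (−1)^{17−3} = (−1)^14 = +1.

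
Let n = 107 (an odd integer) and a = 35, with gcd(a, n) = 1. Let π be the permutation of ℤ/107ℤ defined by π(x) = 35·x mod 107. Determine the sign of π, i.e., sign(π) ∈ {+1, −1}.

+1

Start at x=27: 27 → 89 → 12 → 99 → 41 → 44 → 42 → … (one orbit).
π_35 has 3 disjoint cycles with lengths [53, 53, 1] on {0,…,106}.
Σ(ℓ_i−1) = 107−3 = 104; sign = (−1)^104 = +1.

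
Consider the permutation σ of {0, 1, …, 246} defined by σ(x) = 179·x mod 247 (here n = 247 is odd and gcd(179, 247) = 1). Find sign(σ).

-1

Trace 178: π^k(178) = [178, 246, 68, 69, 1, 179] for k=0..5.
42 cycles of lengths [6, 6, 6, 6, 6, 6, 6, 6, 6, 6, 6, 6, 6, 6, 6, 6, 6, 6, 6, 6, 6, 6, 6, 6, 6, 6, 6, 6, 6, 6, 6, 6, 6, 6, 6, 6, 6, 6, 6, 6, 6, 1].
sign(π) = (−1)^{n − #cycles} = (−1)^{247−42} = (−1)^205 = -1.
Check: (179/247) = -1 by Zolotarev.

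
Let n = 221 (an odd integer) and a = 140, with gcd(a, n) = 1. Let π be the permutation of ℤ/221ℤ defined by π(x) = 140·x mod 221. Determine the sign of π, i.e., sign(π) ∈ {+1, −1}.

Orbit of 16 under x↦140x: [16, 30, 1, 140, 152, 64, 120]… (length divides ord_221(140)).
π_140 has 23 disjoint cycles with lengths [12, 12, 12, 12, 12, 12, 12, 12, 12, 12, 12, 12, 12, 12, 12, 12, 6, 6, 4, 4, 4, 4, 1] on {0,…,220}.
n − c = 221 − 23 = 198; sign = (−1)^198 = +1.
(140|221)_J = +1 (Zolotarev's lemma cross-check).

+1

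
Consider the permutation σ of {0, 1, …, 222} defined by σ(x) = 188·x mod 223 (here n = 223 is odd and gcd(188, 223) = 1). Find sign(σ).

Trace 74: π^k(74) = [74, 86, 112, 94, 55, 82, 29] for k=0..6.
3 cycles of lengths [111, 111, 1].
With 3 cycles on 223 points, sign = (−1)^{223−3} = +1.

+1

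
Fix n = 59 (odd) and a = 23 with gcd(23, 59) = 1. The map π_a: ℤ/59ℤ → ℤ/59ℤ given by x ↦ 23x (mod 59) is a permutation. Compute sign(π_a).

Orbit of 34 under x↦23x: [34, 15, 50, 29, 18, 1, 23]… (length divides ord_59(23)).
Cycle lengths of π_23 on ℤ/59ℤ: [58, 1]; 2 cycles in total.
59 − 2 = 57 transpositions; sign(π) = (−1)^57 = -1.
Via Zolotarev, sign(π_{23}) = (23|59) = -1.

-1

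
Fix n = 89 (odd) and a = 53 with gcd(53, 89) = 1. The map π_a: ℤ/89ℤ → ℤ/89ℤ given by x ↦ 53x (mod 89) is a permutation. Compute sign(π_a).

+1

Start at x=5: 5 → 87 → 72 → 78 → 40 → 73 → 42 → … (one orbit).
Decompose π into cycles: lengths [44, 44, 1] (3 cycles, including the fixed point 0).
Σ(ℓ_i−1) = 89−3 = 86; sign = (−1)^86 = +1.
(53|89)_J = +1 (Zolotarev's lemma cross-check).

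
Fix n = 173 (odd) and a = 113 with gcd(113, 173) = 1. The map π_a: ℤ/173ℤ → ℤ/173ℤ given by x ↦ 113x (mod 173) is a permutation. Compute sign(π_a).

Orbit of 140 under x↦113x: [140, 77, 51, 54, 47, 121, 6]… (length divides ord_173(113)).
Cycle type of π: 86×2 + 1; total 3 cycles.
Σ(ℓ_i−1) = 173−3 = 170; sign = (−1)^170 = +1.
Zolotarev: (113|173) = +1, matching the cycle-count sign.

+1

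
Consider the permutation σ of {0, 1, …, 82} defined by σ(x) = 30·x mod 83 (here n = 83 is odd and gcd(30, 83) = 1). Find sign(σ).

+1

Start at x=7: 7 → 44 → 75 → 9 → 21 → 49 → 59 → … (one orbit).
The orbit structure of x ↦ 30x mod 83: 3 orbits of sizes [41, 41, 1].
Σ(ℓ_i−1) = 83−3 = 80; sign = (−1)^80 = +1.
The Jacobi symbol (30|83) = +1 (Zolotarev) agrees.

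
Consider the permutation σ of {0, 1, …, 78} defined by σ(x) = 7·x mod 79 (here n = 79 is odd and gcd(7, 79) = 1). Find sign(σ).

Start at x=55: 55 → 69 → 9 → 63 → 46 → 6 → 42 → … (one orbit).
The orbit structure of x ↦ 7x mod 79: 2 orbits of sizes [78, 1].
sign(π) = (−1)^{n − #cycles} = (−1)^{79−2} = (−1)^77 = -1.

-1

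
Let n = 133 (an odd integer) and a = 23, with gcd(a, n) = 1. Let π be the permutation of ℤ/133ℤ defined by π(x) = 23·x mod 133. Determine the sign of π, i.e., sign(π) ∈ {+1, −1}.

Trace 81: π^k(81) = [81, 1, 23, 130, 64, 9, 74] for k=0..6.
Cycle type of π: 9×14 + 3×2 + 1; total 17 cycles.
17 cycles on 133: each ℓ→(−1)^(ℓ−1), product (−1)^116 = +1.

+1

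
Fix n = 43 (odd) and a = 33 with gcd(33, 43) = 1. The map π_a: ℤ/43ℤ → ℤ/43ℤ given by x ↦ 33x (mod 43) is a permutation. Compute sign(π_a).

-1

Start at x=6: 6 → 26 → 41 → 20 → 15 → 22 → 38 → … (one orbit).
Cycle lengths of π_33 on ℤ/43ℤ: [42, 1]; 2 cycles in total.
sign(π) = (−1)^{n − #cycles} = (−1)^{43−2} = (−1)^41 = -1.
The Jacobi symbol (33|43) = -1 (Zolotarev) agrees.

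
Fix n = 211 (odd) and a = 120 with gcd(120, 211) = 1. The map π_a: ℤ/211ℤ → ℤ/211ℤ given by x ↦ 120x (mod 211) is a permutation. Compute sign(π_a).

Start at x=119: 119 → 143 → 69 → 51 → 1 → 120 → 52 → … (one orbit).
3 cycles of lengths [105, 105, 1].
3 cycles on 211: each ℓ→(−1)^(ℓ−1), product (−1)^208 = +1.

+1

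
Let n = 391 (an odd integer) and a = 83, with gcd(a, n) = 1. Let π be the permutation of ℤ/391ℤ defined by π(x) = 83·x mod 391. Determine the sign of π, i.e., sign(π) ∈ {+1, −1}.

Orbit of 76 under x↦83x: [76, 52, 15, 72, 111, 220, 274]… (length divides ord_391(83)).
Cycle type of π: 88×4 + 22 + 8×2 + 1; total 8 cycles.
Σ(ℓ_i−1) = 391−8 = 383; sign = (−1)^383 = -1.
The Jacobi symbol (83|391) = -1 (Zolotarev) agrees.

-1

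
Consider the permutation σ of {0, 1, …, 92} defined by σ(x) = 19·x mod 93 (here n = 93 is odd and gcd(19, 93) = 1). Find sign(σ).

Orbit of 19 under x↦19x: [19, 82, 70, 28, 67, 64, 7]… (length divides ord_93(19)).
π_19 has 9 disjoint cycles with lengths [15, 15, 15, 15, 15, 15, 1, 1, 1] on {0,…,92}.
9 cycles on 93: each ℓ→(−1)^(ℓ−1), product (−1)^84 = +1.
Check: (19/93) = +1 by Zolotarev.

+1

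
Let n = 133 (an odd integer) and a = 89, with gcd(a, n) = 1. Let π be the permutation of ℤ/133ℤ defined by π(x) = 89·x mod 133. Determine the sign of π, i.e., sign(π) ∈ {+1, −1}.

Start at x=69: 69 → 23 → 52 → 106 → 124 → 130 → 132 → … (one orbit).
Cycle lengths of π_89 on ℤ/133ℤ: [18, 18, 18, 18, 18, 18, 18, 6, 1]; 9 cycles in total.
133 − 9 = 124 transpositions; sign(π) = (−1)^124 = +1.
The Jacobi symbol (89|133) = +1 (Zolotarev) agrees.

+1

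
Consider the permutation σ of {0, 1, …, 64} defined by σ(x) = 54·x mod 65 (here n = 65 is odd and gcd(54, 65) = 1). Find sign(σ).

-1

Start at x=34: 34 → 16 → 19 → 51 → 24 → 61 → 44 → … (one orbit).
8 cycles of lengths [12, 12, 12, 12, 12, 2, 2, 1].
n − c = 65 − 8 = 57; sign = (−1)^57 = -1.
Check: (54/65) = -1 by Zolotarev.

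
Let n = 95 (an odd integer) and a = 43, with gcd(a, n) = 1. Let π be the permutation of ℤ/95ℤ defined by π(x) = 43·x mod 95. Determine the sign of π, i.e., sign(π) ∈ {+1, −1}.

Trace 43: π^k(43) = [43, 44, 87, 36, 28, 64, 92] for k=0..6.
Cycle type of π: 36×2 + 9×2 + 4 + 1; total 6 cycles.
6 cycles on 95: each ℓ→(−1)^(ℓ−1), product (−1)^89 = -1.

-1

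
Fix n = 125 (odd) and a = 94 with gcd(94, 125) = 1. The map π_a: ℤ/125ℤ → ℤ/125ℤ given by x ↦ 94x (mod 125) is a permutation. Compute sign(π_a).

Start at x=1: 1 → 94 → 86 → 84 → 21 → 99 → 56 → … (one orbit).
Decompose π into cycles: lengths [50, 50, 10, 10, 2, 2, 1] (7 cycles, including the fixed point 0).
125 − 7 = 118 transpositions; sign(π) = (−1)^118 = +1.
(94|125)_J = +1 (Zolotarev's lemma cross-check).

+1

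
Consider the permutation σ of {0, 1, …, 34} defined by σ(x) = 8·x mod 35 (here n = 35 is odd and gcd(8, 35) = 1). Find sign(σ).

Trace 8: π^k(8) = [8, 29, 22, 1] for k=0..3.
Cycle lengths of π_8 on ℤ/35ℤ: [4, 4, 4, 4, 4, 4, 4, 1, 1, 1, 1, 1, 1, 1]; 14 cycles in total.
n − c = 35 − 14 = 21; sign = (−1)^21 = -1.

-1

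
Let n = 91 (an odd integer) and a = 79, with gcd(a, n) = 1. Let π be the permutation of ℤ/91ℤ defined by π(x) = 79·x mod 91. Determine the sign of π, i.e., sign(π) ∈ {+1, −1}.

+1

Trace 53: π^k(53) = [53, 1, 79] for k=0..2.
The orbit structure of x ↦ 79x mod 91: 39 orbits of sizes [3, 3, 3, 3, 3, 3, 3, 3, 3, 3, 3, 3, 3, 3, 3, 3, 3, 3, 3, 3, 3, 3, 3, 3, 3, 3, 1, 1, 1, 1, 1, 1, 1, 1, 1, 1, 1, 1, 1].
Σ(ℓ_i−1) = 91−39 = 52; sign = (−1)^52 = +1.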